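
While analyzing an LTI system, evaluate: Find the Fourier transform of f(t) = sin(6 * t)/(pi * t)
sin(W*t)/(pi*t)=(W/pi)*sinc(W*t/pi) is the impulse response of the ideal low-pass filter with cutoff W (here W=6).
Its Fourier transform is a rectangular function:
F(omega)=1 for |omega| < 6, 0 otherwise

Answer: rect(omega/12) [i.e., 1 for |omega| < 6, 0 otherwise]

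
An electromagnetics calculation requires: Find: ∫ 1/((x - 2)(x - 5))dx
Partial fractions: 1/((x-2)(x-5))=A/(x-2)+B/(x-5)
A=-1/3, B=1/3
∫ [-1/3· 1/(x-2)+1/3· 1/(x-5)] dx
=(1/3)[ln|x-5| - ln|x-2|]+C

Answer: (1/3)·ln|(x-5)/(x-2)|+C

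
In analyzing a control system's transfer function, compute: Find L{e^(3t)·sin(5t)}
First shifting: L{e^(at)f(t)}=F(s-a)
L{sin(5t)}=5/(s²+25)
Shift: 5/((s-3)²+25)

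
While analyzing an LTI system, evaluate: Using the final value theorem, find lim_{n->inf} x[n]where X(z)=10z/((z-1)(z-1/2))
Final value theorem: lim x[n]=lim_{z->1} (z-1)*X(z)
(z-1)*X(z)=10z/(z-1/2)
As z->1: 10/(1-1/2)=10/(1/2)=20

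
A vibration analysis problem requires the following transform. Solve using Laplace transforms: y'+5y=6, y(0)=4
Take L of both sides: sY(s)-4+5Y(s)=6/s
Y(s)(s+5)=6/s+4
Y(s)=6/(s(s+5))+4/(s+5)
Partial fractions: 6/(s(s+5))=(6/5)/s - (6/5)/(s+5)
So Y(s)=(6/5)/s+(14/5)/(s+5)
Inverse transform (L^(-1){1/s}=1, L^(-1){1/(s+5)}=e^(-5t)):

Answer: y(t)=6/5+(14/5)·e^(-5t)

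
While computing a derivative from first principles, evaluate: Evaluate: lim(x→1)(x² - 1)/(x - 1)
Factor: (x² - 1)=(x-1)(x + 1)
Cancel (x-1): lim(x→1) (x + 1)=2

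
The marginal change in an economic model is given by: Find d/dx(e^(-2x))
Chain rule: d/dx[e^u] = e^u · u' where u = -2x
u' = -2

Answer: -2·e^(-2x)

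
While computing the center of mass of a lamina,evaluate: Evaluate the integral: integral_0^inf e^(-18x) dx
integral_0^inf e^(-18x) dx = [-1/18*e^(-18x)]_0^inf
= 0 - (-1/18) = 1/18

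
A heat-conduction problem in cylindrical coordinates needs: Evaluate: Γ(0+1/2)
Γ(1/2) = √π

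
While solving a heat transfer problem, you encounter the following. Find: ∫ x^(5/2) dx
Power rule: ∫ x^(5/2) dx=x^(7/2)/(7/2) + C

Answer: (2/7)·x^(7/2) + C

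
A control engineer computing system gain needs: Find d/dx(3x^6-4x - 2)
Power rule: d/dx(ax^n)=n·a·x^(n-1)
Term by term: 18·x^5 - 4

Answer: 18x^5 - 4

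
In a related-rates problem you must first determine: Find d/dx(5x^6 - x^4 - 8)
Power rule: d/dx(ax^n) = n·a·x^(n-1)
Term by term: 30·x^5 - 4·x^3

Answer: 30x^5 - 4x^3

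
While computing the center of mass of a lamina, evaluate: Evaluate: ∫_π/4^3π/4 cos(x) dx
Antiderivative: sin(x)
Evaluate at bounds: [sin(1·3π/4)/1] - [sin(1·π/4)/1]
= ((√2/2) - (√2/2))/1 = 0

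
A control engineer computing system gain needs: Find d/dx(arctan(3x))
d/dx[arctan(u)]=u'/(1+u²), u=3x, u'=3

Answer: 3/(1+9x²)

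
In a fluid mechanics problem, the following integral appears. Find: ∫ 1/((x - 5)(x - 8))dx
Partial fractions: 1/((x-5)(x-8))=A/(x-5)+B/(x-8)
A=-1/3, B=1/3
∫ [-1/3· 1/(x-5)+1/3· 1/(x-8)] dx
=(1/3)[ln|x-8| - ln|x-5|]+C

Answer: (1/3)·ln|(x-8)/(x-5)|+C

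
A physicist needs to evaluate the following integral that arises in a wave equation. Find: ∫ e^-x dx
Since d/dx[e^-x] = - e^-x, we get -1e^-x + C

Answer: -e^-x + C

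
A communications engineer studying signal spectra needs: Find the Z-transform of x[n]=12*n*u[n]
Z{n * u[n]}=z/(z-1)^2
By linearity: Z{12 * n * u[n]}=12z/(z-1)^2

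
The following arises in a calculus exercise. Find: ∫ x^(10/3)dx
Power rule: ∫ x^(10/3) dx = x^(13/3)/(13/3) + C

Answer: (3/13)·x^(13/3) + C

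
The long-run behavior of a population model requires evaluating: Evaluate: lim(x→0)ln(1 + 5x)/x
L'Hôpital (0/0): lim 5/(1+5x) / 1=5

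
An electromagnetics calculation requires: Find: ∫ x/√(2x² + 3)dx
Let u=2x² + 3, du=4x dx
∫ (1/4)·u^(-1/2) du=√u/2 + C

Answer: √(2x² + 3)/2 + C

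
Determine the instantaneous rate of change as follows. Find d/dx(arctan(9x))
d/dx[arctan(u)] = u'/(1+u²), u = 9x, u' = 9

Answer: 9/(1+81x²)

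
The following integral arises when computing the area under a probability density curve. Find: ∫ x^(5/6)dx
Power rule: ∫ x^(5/6) dx=x^(11/6)/(11/6) + C

Answer: (6/11)·x^(11/6) + C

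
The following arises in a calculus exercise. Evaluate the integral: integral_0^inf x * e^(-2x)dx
This is a Gamma integral. Substitute u=2x (du=2 dx):
integral_0^inf x * e^(-2x) dx=(1/2^2) integral_0^inf u^1 * e^(-u) du
=Gamma(2)/2^2=1!/2^2=1/4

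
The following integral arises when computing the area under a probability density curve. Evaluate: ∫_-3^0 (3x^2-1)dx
Step 1: Find antiderivative F(x)=x^3 - x
Step 2: F(0) - F(-3)=0 - (-24)=24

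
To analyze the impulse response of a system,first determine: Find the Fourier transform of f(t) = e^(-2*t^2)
The Fourier transform of a Gaussian e^(-a * t^2) is sqrt(pi/a) * e^(-omega^2/(4a)).
With a = 2: F(omega) = sqrt(pi/2) * e^(-omega^2/8)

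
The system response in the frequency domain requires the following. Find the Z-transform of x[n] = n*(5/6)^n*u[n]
Using the property Z{n * a^n * u[n]} = az/(z-a)^2
With a = 5/6: X(z) = (5/6)z/(z - 5/6)^2, |z| > 5/6

Answer: (5/6)z/(z - 5/6)^2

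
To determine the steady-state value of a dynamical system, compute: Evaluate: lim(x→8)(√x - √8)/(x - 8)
Multiply by conjugate (√x+√8)/(√x+√8):
=(x - 8)/((x - 8)(√x+√8))=1/(√x+√8)
As x → 8: 1/(2√8)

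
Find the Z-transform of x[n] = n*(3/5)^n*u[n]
Using the property Z{n*a^n*u[n]} = az/(z-a)^2
With a = 3/5: X(z) = (3/5)z/(z - 3/5)^2, |z| > 3/5

Answer: (3/5)z/(z - 3/5)^2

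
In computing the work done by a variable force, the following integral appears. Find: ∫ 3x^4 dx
Using power rule: ∫ 3x^4 dx = 3/5 x^5 + C = (3/5)x^5 + C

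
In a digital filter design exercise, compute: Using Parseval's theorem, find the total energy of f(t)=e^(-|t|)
Parseval's theorem: E = integral |f(t)|^2 dt = (1/2pi) integral |F(omega)|^2 domega
E = integral_{-inf}^{inf} e^(-2|t|) dt = 2 * integral_0^inf e^(-2t) dt = 2/(2 * 1) = 1/1

Answer: 1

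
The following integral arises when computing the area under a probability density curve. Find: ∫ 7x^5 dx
Using power rule: ∫ 7x^5 dx=7/6 x^6+C=(7/6)x^6+C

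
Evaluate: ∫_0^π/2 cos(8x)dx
Antiderivative: sin(8x)/8
Evaluate at bounds: [sin(8·π/2)/8] - [sin(8·0)/8]
=((0) - (0))/8=0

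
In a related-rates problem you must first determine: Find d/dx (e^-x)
Chain rule: d/dx[e^u] = e^u · u' where u = -x
u' = -1

Answer: -1·e^-x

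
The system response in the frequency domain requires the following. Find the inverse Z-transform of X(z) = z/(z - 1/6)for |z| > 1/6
Standard pair: z/(z-a) <-> a^n * u[n] for causal signals
With a = 1/6: x[n] = (1/6)^n * u[n]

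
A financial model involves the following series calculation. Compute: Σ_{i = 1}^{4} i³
Using formula: Σ i^3=[n(n + 1)/2]²=[4·5/2]²=100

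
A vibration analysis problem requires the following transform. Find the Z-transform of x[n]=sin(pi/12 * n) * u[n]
Z{sin(w0 * n) * u[n]} = z * sin(w0)/(z^2 - 2z * cos(w0) + 1)
With w0 = pi/12: X(z) = z * sin(pi/12)/(z^2 - 2z * cos(pi/12) + 1)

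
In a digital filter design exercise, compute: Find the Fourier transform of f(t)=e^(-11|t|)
Using the standard pair: F{e^(-a|t|)}=2a/(a^2 + omega^2)
With a=11: F(omega)=22/(121 + omega^2)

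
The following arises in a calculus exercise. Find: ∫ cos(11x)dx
Using substitution u = 11x: ∫ cos(u) du/11 = sin(u)/11 + C

Answer: (1/11)sin(11x) + C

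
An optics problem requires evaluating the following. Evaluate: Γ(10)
Γ(n)=(n-1)! for positive integers
Γ(10)=9!=362880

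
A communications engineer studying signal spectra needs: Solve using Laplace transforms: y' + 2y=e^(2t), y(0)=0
Take L: sY - 0 + 2Y=1/(s-2)
Y(s + 2)=1/(s-2) + 0
Y=1/((s-2)(s + 2)) + 0/(s + 2)
Partial fractions: 1/((s-2)(s + 2))=(1/4)/(s-2) - (1/4)/(s + 2)
So Y=(1/4)/(s-2) - (1/4)/(s + 2)
Inverse Laplace transform (L^(-1){1/(s-2)}=e^(2t), L^(-1){1/(s + 2)}=e^(-2t)):

Answer: y(t)=(1/4)·e^(2t) - (1/4)·e^(-2t)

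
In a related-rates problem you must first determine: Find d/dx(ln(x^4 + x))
Chain rule: d/dx[ln(u)] = u'/u where u = x^4 + x
u' = 4x^3 + 1

Answer: (4x^3 + 1)/(x^4 + x)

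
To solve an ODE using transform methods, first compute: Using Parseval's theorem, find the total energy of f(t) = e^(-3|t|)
Parseval's theorem: E=integral |f(t)|^2 dt=(1/2pi) integral |F(omega)|^2 domega
E=integral_{-inf}^{inf} e^(-6|t|) dt=2 * integral_0^inf e^(-6t) dt=2/(2 * 3)=1/3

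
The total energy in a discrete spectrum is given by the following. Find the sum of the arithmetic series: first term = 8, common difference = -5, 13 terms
Last term: a_n = 8+(13-1)·-5 = -52
Sum = n(a_1+a_n)/2 = 13(8+(-52))/2 = -286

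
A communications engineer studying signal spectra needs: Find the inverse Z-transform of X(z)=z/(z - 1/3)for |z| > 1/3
Standard pair: z/(z-a) <-> a^n*u[n] for causal signals
With a=1/3: x[n]=(1/3)^n*u[n]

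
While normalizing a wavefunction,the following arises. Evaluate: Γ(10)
Γ(n) = (n-1)! for positive integers
Γ(10) = 9! = 362880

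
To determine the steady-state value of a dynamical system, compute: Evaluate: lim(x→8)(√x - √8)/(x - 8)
Multiply by conjugate (√x + √8)/(√x + √8):
= (x - 8)/((x - 8)(√x + √8)) = 1/(√x + √8)
As x → 8: 1/(2√8)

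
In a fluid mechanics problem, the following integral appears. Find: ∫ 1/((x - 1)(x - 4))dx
Partial fractions: 1/((x-1)(x-4)) = A/(x-1) + B/(x-4)
A = -1/3, B = 1/3
∫ [-1/3· 1/(x-1) + 1/3· 1/(x-4)] dx
= (1/3)[ln|x-4| - ln|x-1|] + C

Answer: (1/3)·ln|(x-4)/(x-1)| + C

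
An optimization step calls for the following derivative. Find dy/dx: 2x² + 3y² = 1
Differentiate: 4x+6y·(dy/dx) = 0
dy/dx = -4x/(6y) = -(2/3)·(x/y)

Answer: dy/dx = -(2/3)·(x/y)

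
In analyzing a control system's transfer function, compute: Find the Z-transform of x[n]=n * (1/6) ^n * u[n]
Using the property Z{n * a^n * u[n]} = az/(z-a)^2
With a = 1/6: X(z) = (1/6)z/(z - 1/6)^2, |z| > 1/6

Answer: (1/6)z/(z - 1/6)^2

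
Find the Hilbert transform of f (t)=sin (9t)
The Hilbert transform shifts each frequency component by -pi/2.
H{sin(wt)} = -cos(wt)
With w = 9: H{sin(9t)} = -cos(9t)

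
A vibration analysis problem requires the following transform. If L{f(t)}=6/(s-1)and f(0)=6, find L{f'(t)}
L{f'(t)}=s·F(s) - f(0)=6s/(s-1) - 6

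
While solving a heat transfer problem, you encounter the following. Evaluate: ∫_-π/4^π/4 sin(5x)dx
Antiderivative: -cos(5x)/5
Evaluate at bounds: [-cos(5·π/4)/5] - [-cos(5·-π/4)/5]
= (-(-√2/2) + (-√2/2))/5 = 0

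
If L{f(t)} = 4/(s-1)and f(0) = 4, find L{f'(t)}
L{f'(t)}=s·F(s) - f(0)=4s/(s-1)-4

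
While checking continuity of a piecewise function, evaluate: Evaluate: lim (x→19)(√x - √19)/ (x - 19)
Multiply by conjugate (√x+√19)/(√x+√19):
=(x - 19)/((x - 19)(√x+√19))=1/(√x+√19)
As x → 19: 1/(2√19)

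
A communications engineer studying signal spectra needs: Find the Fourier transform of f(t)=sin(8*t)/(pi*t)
sin(W*t)/(pi*t) = (W/pi)*sinc(W*t/pi) is the impulse response of the ideal low-pass filter with cutoff W (here W = 8).
Its Fourier transform is a rectangular function:
F(omega) = 1 for |omega| < 8, 0 otherwise

Answer: rect(omega/16) [i.e., 1 for |omega| < 8, 0 otherwise]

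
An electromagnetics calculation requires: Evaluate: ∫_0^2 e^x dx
Antiderivative: e^x
Evaluate: (e^2 - 1)

Answer: e^2 - 1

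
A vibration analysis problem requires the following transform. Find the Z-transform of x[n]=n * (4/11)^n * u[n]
Using the property Z{n*a^n*u[n]} = az/(z-a)^2
With a = 4/11: X(z) = (4/11)z/(z - 4/11)^2, |z| > 4/11

Answer: (4/11)z/(z - 4/11)^2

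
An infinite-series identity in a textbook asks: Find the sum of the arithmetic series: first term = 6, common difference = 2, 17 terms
Last term: a_n=6 + (17 - 1)·2=38
Sum=n(a_1 + a_n)/2=17(6 + 38)/2=374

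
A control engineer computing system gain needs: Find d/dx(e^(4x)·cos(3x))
Product rule: (fg)' = f'g+fg'
f = e^(4x), f' = 4·e^(4x)
g = cos(3x), g' = -3·sin(3x)

Answer: 4·e^(4x)·cos(3x)-3·e^(4x)·sin(3x)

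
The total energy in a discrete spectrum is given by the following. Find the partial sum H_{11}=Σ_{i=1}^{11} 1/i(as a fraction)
H_11=1 + 1/2 + 1/3 + ... + 1/11
=83711/27720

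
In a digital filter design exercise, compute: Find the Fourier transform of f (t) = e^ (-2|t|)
Using the standard pair: F{e^(-a|t|)} = 2a/(a^2 + omega^2)
With a = 2: F(omega) = 4/(4 + omega^2)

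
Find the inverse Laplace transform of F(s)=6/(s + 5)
L^(-1){6/(s-a)} = c·e^(at)
Here a = -5, c = 6

Answer: 6e^(-5t)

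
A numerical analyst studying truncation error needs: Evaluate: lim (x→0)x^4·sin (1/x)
Squeeze theorem: -|x^4| ≤ x^4·sin(1/x) ≤ |x^4|
Since x^4 → 0 as x → 0, by squeeze theorem the limit is 0

Answer: 0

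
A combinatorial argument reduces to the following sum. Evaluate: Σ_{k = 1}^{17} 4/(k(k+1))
Partial fractions: 4/(k(k + 1))=4/k - 4/(k + 1)
Telescoping sum: 4(1 - 1/18)=4·17/18

Answer: 34/9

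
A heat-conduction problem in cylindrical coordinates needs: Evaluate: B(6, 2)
B(x,y)=Γ(x)Γ(y)/Γ(x + y)=(x-1)!(y-1)!/(x + y-1)!
B(6,2)=5!·1!/7!=1/42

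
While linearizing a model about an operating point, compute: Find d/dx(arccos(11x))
d/dx[arccos(u)] = -u'/√(1-u²), u = 11x, u' = 11

Answer: -11/√(1-121x²)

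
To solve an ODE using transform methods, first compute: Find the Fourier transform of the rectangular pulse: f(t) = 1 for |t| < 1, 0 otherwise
F(omega)=integral from -1 to 1 of e^(-j * omega * t) dt
=2 * sin(1 * omega)/omega=2 * sinc(1 * omega/pi)

Answer: 2 * sin(1 * omega)/omega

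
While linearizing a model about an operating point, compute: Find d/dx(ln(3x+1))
Chain rule: d/dx[ln(u)] = u'/u where u = 3x+1
u' = 3

Answer: (3)/(3x+1)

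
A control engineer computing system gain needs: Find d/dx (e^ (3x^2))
Chain rule: d/dx[e^u] = e^u · u' where u = 3x^2
u' = 6x

Answer: 6x·e^(3x^2)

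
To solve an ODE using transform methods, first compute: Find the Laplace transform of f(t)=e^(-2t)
L{e^(at)} = 1/(s-a)
L{e^(-2t)} = 1/(s+2)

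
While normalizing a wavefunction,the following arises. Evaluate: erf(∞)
erf(∞) = 1 (the error function converges to 1)

Answer: 1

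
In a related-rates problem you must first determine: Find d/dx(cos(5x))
Chain rule: d/dx[cos(u)] = -sin(u)·u' where u = 5x
u' = 5

Answer: -5·sin(5x)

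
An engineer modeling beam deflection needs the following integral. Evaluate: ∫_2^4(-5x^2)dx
Step 1: Find antiderivative F(x)=(-5/3)x^3
Step 2: F(4) - F(2)=-320/3 - (-40/3)=-280/3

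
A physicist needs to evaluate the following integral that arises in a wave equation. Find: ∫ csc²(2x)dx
Since d/dx[-cot(2x)]=2csc²(2x), integral=-cot(2x)/2 + C

Answer: (-1/2)cot(2x) + C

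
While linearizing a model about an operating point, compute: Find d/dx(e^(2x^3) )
Chain rule: d/dx[e^u]=e^u · u' where u=2x^3
u'=6x^2

Answer: 6x^2·e^(2x^3)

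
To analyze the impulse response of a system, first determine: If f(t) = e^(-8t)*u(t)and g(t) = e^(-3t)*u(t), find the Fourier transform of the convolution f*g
By the convolution theorem: F{f*g}=F(omega)*G(omega)
F(omega)=1/(8 + j*omega), G(omega)=1/(3 + j*omega)
F{f*g}=1/((8 + j*omega)(3 + j*omega))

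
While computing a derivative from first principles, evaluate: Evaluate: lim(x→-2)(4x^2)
Polynomial is continuous, so substitute x = -2:
4·(-2)^2 = 16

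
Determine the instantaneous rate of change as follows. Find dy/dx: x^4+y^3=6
Differentiate: 4x^3 + 3y^2·(dy/dx)=0
dy/dx=-4x^3/(3y^2)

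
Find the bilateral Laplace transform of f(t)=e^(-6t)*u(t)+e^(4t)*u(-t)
For e^(-6t) * u(t): L = 1/(s+6), Re(s) > -6
For e^(4t) * u(-t): L = -1/(s-4), Re(s) < 4
Combined: F(s) = 1/(s+6)-1/(s-4), -6 < Re(s) < 4

Answer: 1/(s+6)-1/(s-4), ROC: -6 < Re(s) < 4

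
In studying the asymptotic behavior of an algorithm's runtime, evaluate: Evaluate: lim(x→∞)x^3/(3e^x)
Apply L'Hôpital 3 times (∞/∞ each time):
Eventually get 3!/(3e^x) → 0

Answer: 0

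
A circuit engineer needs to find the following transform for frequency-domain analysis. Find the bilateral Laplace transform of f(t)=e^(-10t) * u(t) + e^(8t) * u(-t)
For e^(-10t) * u(t): L=1/(s + 10), Re(s) > -10
For e^(8t) * u(-t): L=-1/(s-8), Re(s) < 8
Combined: F(s)=1/(s + 10) - 1/(s-8), -10 < Re(s) < 8

Answer: 1/(s + 10) - 1/(s-8), ROC: -10 < Re(s) < 8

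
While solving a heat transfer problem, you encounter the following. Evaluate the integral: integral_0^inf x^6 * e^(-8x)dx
This is a Gamma integral. Substitute u=8x (du=8 dx):
integral_0^inf x^6 * e^(-8x) dx=(1/8^7) integral_0^inf u^6 * e^(-u) du
=Gamma(7)/8^7=6!/8^7=720/2097152

Answer: 45/131072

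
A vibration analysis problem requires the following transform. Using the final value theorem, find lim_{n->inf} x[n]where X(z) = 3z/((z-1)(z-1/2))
Final value theorem: lim x[n] = lim_{z->1} (z-1)*X(z)
(z-1)*X(z) = 3z/(z-1/2)
As z->1: 3/(1-1/2) = 3/(1/2) = 6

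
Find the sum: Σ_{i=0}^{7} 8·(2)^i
Geometric series: S = a(1 - r^n)/(1 - r)
a = 8, r = 2, n = 8
S = 8(1 - 256)/-1 = 2040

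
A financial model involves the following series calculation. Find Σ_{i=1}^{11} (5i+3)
=5·Σ i+3·11=5·66+33=363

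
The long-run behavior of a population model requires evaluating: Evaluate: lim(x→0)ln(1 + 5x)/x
L'Hôpital (0/0): lim 5/(1 + 5x) / 1=5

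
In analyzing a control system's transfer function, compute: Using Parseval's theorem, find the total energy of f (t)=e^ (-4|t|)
Parseval's theorem: E=integral |f(t)|^2 dt=(1/2pi) integral |F(omega)|^2 domega
E=integral_{-inf}^{inf} e^(-8|t|) dt=2 * integral_0^inf e^(-8t) dt=2/(2 * 4)=1/4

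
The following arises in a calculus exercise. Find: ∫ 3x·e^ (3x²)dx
Let u = 3x², du = 6x dx
∫ (1/2)e^u du = e^u/2 + C

Answer: e^(3x²)/2 + C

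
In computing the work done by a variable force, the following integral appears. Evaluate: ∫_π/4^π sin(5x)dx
Antiderivative: -cos(5x)/5
Evaluate at bounds: [-cos(5·π)/5] - [-cos(5·π/4)/5]
=(-(-1)+(-√2/2))/5=1/5 - √2/10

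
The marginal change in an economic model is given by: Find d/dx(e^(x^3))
Chain rule: d/dx[e^u] = e^u · u' where u = x^3
u' = 3x^2

Answer: 3x^2·e^(x^3)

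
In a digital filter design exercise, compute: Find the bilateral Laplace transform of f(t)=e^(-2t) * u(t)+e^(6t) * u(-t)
For e^(-2t) * u(t): L=1/(s + 2), Re(s) > -2
For e^(6t) * u(-t): L=-1/(s-6), Re(s) < 6
Combined: F(s)=1/(s + 2) - 1/(s-6), -2 < Re(s) < 6

Answer: 1/(s + 2) - 1/(s-6), ROC: -2 < Re(s) < 6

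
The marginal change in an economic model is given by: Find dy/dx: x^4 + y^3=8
Differentiate: 4x^3 + 3y^2·(dy/dx) = 0
dy/dx = -4x^3/(3y^2)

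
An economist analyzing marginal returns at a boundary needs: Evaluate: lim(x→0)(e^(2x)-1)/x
L'Hôpital (0/0): lim 2e^(2x)/1=2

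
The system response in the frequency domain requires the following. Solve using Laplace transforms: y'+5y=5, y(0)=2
Take L of both sides: sY(s) - 2 + 5Y(s) = 5/s
Y(s)(s + 5) = 5/s + 2
Y(s) = 5/(s(s + 5)) + 2/(s + 5)
Partial fractions: 5/(s(s + 5)) = 1/s - 1/(s + 5)
So Y(s) = 1/s + 1/(s + 5)
Inverse transform (L^(-1){1/s} = 1, L^(-1){1/(s + 5)} = e^(-5t)):

Answer: y(t) = 1 + e^(-5t)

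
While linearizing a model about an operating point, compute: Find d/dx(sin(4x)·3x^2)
Product rule: (fg)' = f'g + fg'
f = sin(4x), f' = 4·cos(4x)
g = 3x^2, g' = 6x

Answer: 12·cos(4x)·x^2 + 6·sin(4x)·x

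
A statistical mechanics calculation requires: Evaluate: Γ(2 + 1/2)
Γ(n + 1/2)=(2n)!√π/(4^n·n!)
=24√π/(16·2)=(3/4)·√π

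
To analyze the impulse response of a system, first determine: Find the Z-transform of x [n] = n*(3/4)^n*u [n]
Using the property Z{n*a^n*u[n]} = az/(z-a)^2
With a = 3/4: X(z) = (3/4)z/(z - 3/4)^2, |z| > 3/4

Answer: (3/4)z/(z - 3/4)^2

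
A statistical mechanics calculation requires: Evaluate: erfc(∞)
erfc(x)=1 - erf(x); erfc(∞)=1 - erf(∞)=1 - 1=0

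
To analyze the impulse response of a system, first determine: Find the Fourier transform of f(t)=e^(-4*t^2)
The Fourier transform of a Gaussian e^(-a * t^2) is sqrt(pi/a) * e^(-omega^2/(4a)).
With a = 4: F(omega) = sqrt(pi)/2 * e^(-omega^2/16)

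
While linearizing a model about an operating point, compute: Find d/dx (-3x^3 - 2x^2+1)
Power rule: d/dx(ax^n) = n·a·x^(n-1)
Term by term: -9·x^2 - 4·x

Answer: -9x^2 - 4x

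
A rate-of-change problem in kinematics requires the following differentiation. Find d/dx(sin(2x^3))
Chain rule: d/dx[sin(u)] = cos(u)·u' where u = 2x^3
u' = 6x^2

Answer: 6x^2·cos(2x^3)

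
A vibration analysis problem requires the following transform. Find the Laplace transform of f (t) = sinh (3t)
L{sinh(at)} = a/(s²-a²)
L{sinh(3t)} = 3/(s²-9)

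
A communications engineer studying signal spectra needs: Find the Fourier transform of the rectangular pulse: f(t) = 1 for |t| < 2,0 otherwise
F(omega) = integral from -2 to 2 of e^(-j * omega * t) dt
= 2 * sin(2 * omega)/omega = 4 * sinc(2 * omega/pi)

Answer: 2 * sin(2 * omega)/omega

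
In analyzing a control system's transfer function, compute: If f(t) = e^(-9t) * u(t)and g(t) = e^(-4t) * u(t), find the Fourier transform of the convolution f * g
By the convolution theorem: F{f*g}=F(omega)*G(omega)
F(omega)=1/(9+j*omega), G(omega)=1/(4+j*omega)
F{f*g}=1/((9+j*omega)(4+j*omega))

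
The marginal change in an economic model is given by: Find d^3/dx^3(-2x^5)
Apply power rule 3 times:
d^1: -10x^4
d^2: -40x^3
d^3: -120x^2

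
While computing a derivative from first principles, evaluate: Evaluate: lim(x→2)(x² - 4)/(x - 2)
Factor: (x² - 4)=(x-2)(x+2)
Cancel (x-2): lim(x→2) (x+2)=4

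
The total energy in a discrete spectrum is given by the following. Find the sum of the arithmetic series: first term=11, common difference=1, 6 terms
Last term: a_n=11+(6-1)·1=16
Sum=n(a_1+a_n)/2=6(11+16)/2=81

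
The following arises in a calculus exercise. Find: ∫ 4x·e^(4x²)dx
Let u = 4x², du = 8x dx
∫ (1/2)e^u du = e^u/2+C

Answer: e^(4x²)/2+C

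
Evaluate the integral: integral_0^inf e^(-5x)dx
integral_0^inf e^(-5x) dx=[-1/5 * e^(-5x)]_0^inf
=0 - (-1/5)=1/5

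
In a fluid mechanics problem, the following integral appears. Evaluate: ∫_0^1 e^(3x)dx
Antiderivative: (1/3)e^(3x)
Evaluate: (1/3)(e^3 - 1)

Answer: (e^3 - 1)/3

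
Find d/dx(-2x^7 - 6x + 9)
Power rule: d/dx(ax^n) = n·a·x^(n-1)
Term by term: -14·x^6 - 6

Answer: -14x^6 - 6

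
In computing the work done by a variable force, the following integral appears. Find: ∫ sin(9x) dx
Using substitution u=9x: ∫ sin(u) du/9=-cos(u)/9+C

Answer: (-1/9)cos(9x)+C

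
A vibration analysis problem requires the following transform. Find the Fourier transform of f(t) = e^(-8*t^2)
The Fourier transform of a Gaussian e^(-a*t^2) is sqrt(pi/a)*e^(-omega^2/(4a)).
With a=8: F(omega)=sqrt(pi/8)*e^(-omega^2/32)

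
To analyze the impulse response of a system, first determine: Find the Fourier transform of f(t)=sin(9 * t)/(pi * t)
sin(W * t)/(pi * t) = (W/pi) * sinc(W * t/pi) is the impulse response of the ideal low-pass filter with cutoff W (here W = 9).
Its Fourier transform is a rectangular function:
F(omega) = 1 for |omega| < 9, 0 otherwise

Answer: rect(omega/18) [i.e., 1 for |omega| < 9, 0 otherwise]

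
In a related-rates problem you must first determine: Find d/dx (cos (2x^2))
Chain rule: d/dx[cos(u)] = -sin(u)·u' where u = 2x^2
u' = 4x

Answer: -4x·sin(2x^2)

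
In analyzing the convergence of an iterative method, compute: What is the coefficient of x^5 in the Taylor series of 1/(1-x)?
1/(1-x) = Σ x^n for |x|<1
All coefficients are 1

Answer: 1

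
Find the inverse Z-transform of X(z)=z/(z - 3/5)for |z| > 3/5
Standard pair: z/(z-a) <-> a^n*u[n] for causal signals
With a = 3/5: x[n] = (3/5)^n*u[n]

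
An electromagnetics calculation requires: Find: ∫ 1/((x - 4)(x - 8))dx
Partial fractions: 1/((x-4)(x-8))=A/(x-4) + B/(x-8)
A=-1/4, B=1/4
∫ [-1/4· 1/(x-4) + 1/4· 1/(x-8)] dx
=(1/4)[ln|x-8| - ln|x-4|] + C

Answer: (1/4)·ln|(x-8)/(x-4)| + C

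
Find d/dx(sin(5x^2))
Chain rule: d/dx[sin(u)]=cos(u)·u' where u=5x^2
u'=10x

Answer: 10x·cos(5x^2)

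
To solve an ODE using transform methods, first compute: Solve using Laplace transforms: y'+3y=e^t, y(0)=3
Take L: sY - 3+3Y=1/(s-1)
Y(s+3)=1/(s-1)+3
Y=1/((s-1)(s+3))+3/(s+3)
Partial fractions: 1/((s-1)(s+3))=(1/4)/(s-1) - (1/4)/(s+3)
So Y=(1/4)/(s-1)+(11/4)/(s+3)
Inverse Laplace transform (L^(-1){1/(s-1)}=e^t, L^(-1){1/(s+3)}=e^(-3t)):

Answer: y(t)=(1/4)·e^t+(11/4)·e^(-3t)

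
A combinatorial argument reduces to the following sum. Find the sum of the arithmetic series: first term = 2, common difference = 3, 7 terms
Last term: a_n=2 + (7 - 1)·3=20
Sum=n(a_1 + a_n)/2=7(2 + 20)/2=77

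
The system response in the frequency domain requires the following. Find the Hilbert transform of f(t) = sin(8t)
The Hilbert transform shifts each frequency component by -pi/2.
H{sin(wt)} = -cos(wt)
With w = 8: H{sin(8t)} = -cos(8t)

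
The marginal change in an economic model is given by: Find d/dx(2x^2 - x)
Power rule: d/dx(ax^n)=n·a·x^(n-1)
Term by term: 4·x - 1

Answer: 4x - 1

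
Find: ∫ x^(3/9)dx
Power rule: ∫ x^(1/3) dx = x^(4/3)/(4/3)+C

Answer: (3/4)·x^(4/3)+C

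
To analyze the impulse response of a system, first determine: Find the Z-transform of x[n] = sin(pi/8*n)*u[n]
Z{sin(w0*n)*u[n]}=z*sin(w0)/(z^2 - 2z*cos(w0) + 1)
With w0=pi/8: X(z)=z*sin(pi/8)/(z^2 - 2z*cos(pi/8) + 1)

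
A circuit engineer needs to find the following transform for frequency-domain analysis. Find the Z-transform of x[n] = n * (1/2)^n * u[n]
Using the property Z{n*a^n*u[n]}=az/(z-a)^2
With a=1/2: X(z)=(1/2)z/(z - 1/2)^2, |z| > 1/2

Answer: (1/2)z/(z - 1/2)^2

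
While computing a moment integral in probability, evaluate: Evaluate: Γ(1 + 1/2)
Γ(n + 1/2) = (2n)!√π/(4^n·n!)
= 2√π/(4·1) = (1/2)·√π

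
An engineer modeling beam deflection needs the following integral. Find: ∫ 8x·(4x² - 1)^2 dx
Let u=4x² - 1, du=8x dx
∫ u^2 du=u^3/3+C

Answer: (4x² - 1)^3/3+C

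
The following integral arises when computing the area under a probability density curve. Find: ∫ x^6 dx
Using power rule: ∫ x^6 dx = 1/7 x^7+C = (1/7)x^7+C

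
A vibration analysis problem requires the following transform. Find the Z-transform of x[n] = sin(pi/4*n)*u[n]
Z{sin(w0*n)*u[n]}=z*sin(w0)/(z^2 - 2z*cos(w0) + 1)
With w0=pi/4: X(z)=z*sin(pi/4)/(z^2 - 2z*cos(pi/4) + 1)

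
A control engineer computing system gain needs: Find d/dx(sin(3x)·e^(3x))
Product rule: (fg)' = f'g+fg'
f = sin(3x), f' = 3·cos(3x)
g = e^(3x), g' = 3·e^(3x)

Answer: 3·cos(3x)·e^(3x)+3·sin(3x)·e^(3x)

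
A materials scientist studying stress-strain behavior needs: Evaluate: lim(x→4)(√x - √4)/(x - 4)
Multiply by conjugate (√x+√4)/(√x+√4):
=(x - 4)/((x - 4)(√x+√4))=1/(√x+√4)
As x → 4: 1/(2√4)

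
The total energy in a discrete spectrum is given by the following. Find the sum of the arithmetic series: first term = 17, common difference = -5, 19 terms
Last term: a_n = 17 + (19 - 1)·-5 = -73
Sum = n(a_1 + a_n)/2 = 19(17 + (-73))/2 = -532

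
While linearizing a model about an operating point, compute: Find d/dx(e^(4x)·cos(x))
Product rule: (fg)' = f'g+fg'
f = e^(4x), f' = 4·e^(4x)
g = cos(x), g' = -sin(x)

Answer: 4·e^(4x)·cos(x) - e^(4x)·sin(x)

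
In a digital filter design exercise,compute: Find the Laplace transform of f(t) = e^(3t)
L{e^(at)} = 1/(s-a)
L{e^(3t)} = 1/(s-3)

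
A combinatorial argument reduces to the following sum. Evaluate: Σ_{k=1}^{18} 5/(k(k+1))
Partial fractions: 5/(k(k + 1)) = 5/k - 5/(k + 1)
Telescoping sum: 5(1 - 1/19) = 5·18/19

Answer: 90/19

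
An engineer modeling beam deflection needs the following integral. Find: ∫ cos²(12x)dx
Using identity cos²(u)=(1+cos(2u))/2:
∫ (1+cos(24x))/2 dx=x/2+sin(24x)/48+C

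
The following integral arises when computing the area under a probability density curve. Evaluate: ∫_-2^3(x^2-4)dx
Step 1: Find antiderivative F(x) = (1/3)x^3-4x
Step 2: F(3) - F(-2) = -3 - (16/3) = -25/3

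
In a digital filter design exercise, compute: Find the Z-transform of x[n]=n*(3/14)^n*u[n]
Using the property Z{n * a^n * u[n]}=az/(z-a)^2
With a=3/14: X(z)=(3/14)z/(z - 3/14)^2, |z| > 3/14

Answer: (3/14)z/(z - 3/14)^2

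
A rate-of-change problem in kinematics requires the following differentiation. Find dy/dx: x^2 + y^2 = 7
Differentiate: 2x + 2y·(dy/dx)=0
dy/dx=-2x/(2y)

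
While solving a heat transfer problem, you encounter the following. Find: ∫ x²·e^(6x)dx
Integration by parts twice:
First: u = x², dv = e^(6x) dx => x²e^(6x)/6 - (2/6)∫ xe^(6x) dx
Second (∫ xe^(6x) dx): xe^(6x)/6 - e^(6x)/36
Combining: e^(6x)(x²/6 - 2x/36 + 2/216) + C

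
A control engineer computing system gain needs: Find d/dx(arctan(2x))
d/dx[arctan(u)] = u'/(1 + u²), u = 2x, u' = 2

Answer: 2/(1 + 4x²)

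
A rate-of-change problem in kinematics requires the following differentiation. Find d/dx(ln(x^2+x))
Chain rule: d/dx[ln(u)] = u'/u where u = x^2 + x
u' = 2x + 1

Answer: (2x + 1)/(x^2 + x)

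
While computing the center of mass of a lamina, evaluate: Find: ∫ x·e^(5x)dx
Integration by parts: u = x, dv = e^(5x) dx
du = dx, v = e^(5x)/5
= x·e^(5x)/5 - ∫ e^(5x)/5 dx
= x·e^(5x)/5 - e^(5x)/25+C

Answer: e^(5x)(x/5-1/25)+C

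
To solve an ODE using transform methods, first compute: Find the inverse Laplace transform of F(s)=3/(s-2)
L^(-1){3/(s-a)}=c·e^(at)
Here a=2, c=3

Answer: 3e^(2t)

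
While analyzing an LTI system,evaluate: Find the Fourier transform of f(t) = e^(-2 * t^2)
The Fourier transform of a Gaussian e^(-a * t^2) is sqrt(pi/a) * e^(-omega^2/(4a)).
With a = 2: F(omega) = sqrt(pi/2) * e^(-omega^2/8)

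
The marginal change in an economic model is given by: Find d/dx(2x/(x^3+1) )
Quotient rule: (f/g)' = (f'g - fg')/g²
f = 2x, f' = 2
g = x^3+1, g' = 3x^2

Answer: (2·(x^3+1)-6x^3)/(x^3+1)²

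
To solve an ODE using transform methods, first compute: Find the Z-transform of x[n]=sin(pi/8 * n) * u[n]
Z{sin(w0*n)*u[n]}=z*sin(w0)/(z^2 - 2z*cos(w0) + 1)
With w0=pi/8: X(z)=z*sin(pi/8)/(z^2 - 2z*cos(pi/8) + 1)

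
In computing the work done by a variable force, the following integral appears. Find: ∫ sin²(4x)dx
Using identity sin²(u) = (1 - cos(2u))/2:
∫ (1 - cos(8x))/2 dx = x/2 - sin(8x)/16 + C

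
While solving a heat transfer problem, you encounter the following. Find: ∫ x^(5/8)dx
Power rule: ∫ x^(5/8) dx=x^(13/8)/(13/8) + C

Answer: (8/13)·x^(13/8) + C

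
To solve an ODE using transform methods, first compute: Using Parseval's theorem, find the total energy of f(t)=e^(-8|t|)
Parseval's theorem: E = integral |f(t)|^2 dt = (1/2pi) integral |F(omega)|^2 domega
E = integral_{-inf}^{inf} e^(-16|t|) dt = 2*integral_0^inf e^(-16t) dt = 2/(2*8) = 1/8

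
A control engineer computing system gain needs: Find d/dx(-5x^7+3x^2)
Power rule: d/dx(ax^n)=n·a·x^(n-1)
Term by term: -35·x^6+6·x

Answer: -35x^6+6x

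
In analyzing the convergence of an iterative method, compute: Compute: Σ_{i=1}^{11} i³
Using formula: Σ i^3=[n(n + 1)/2]²=[11·12/2]²=4356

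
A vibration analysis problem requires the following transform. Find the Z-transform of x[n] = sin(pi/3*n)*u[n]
Z{sin(w0 * n) * u[n]}=z * sin(w0)/(z^2-2z * cos(w0)+1)
With w0=pi/3: X(z)=z * sin(pi/3)/(z^2-2z * cos(pi/3)+1)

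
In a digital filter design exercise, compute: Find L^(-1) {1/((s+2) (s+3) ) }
Partial fractions: 1/((s + 2)(s + 3))=A/(s + 2) + B/(s + 3)
Cover-up: A=1/(s + 3)|_{s=-2}=1; B=1/(s + 2)|_{s=-3}=-1
L^(-1)=e^(-2t) - e^(-3t)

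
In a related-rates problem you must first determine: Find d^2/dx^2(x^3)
Apply power rule 2 times:
d^1: 3x^2
d^2: 6x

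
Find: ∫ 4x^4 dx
Using power rule: ∫ 4x^4 dx = 4/5 x^5 + C = (4/5)x^5 + C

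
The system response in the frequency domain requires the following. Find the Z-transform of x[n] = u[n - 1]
Using the time-shift property: Z{u[n-1]}=z^(-1) * z/(z-1)
=z^(0)/(z-1)

Answer: 1/(z-1)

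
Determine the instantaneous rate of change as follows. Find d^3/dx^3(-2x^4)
Apply power rule 3 times:
d^1: -8x^3
d^2: -24x^2
d^3: -48x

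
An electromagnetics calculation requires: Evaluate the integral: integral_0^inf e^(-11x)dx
integral_0^inf e^(-11x) dx=[-1/11*e^(-11x)]_0^inf
=0 - (-1/11)=1/11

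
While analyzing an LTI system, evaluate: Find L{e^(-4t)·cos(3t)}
First shifting: L{e^(at)f(t)}=F(s-a)
L{cos(3t)}=s/(s² + 9)
Shift: (s + 4)/((s + 4)² + 9)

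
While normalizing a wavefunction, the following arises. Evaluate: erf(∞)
erf(∞) = 1 (the error function converges to 1)

Answer: 1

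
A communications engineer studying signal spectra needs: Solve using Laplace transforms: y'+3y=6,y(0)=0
Take L of both sides: sY(s) - 0 + 3Y(s) = 6/s
Y(s)(s + 3) = 6/s + 0
Y(s) = 6/(s(s + 3)) + 0/(s + 3)
Partial fractions: 6/(s(s + 3)) = 2/s - 2/(s + 3)
So Y(s) = 2/s - 2/(s + 3)
Inverse transform (L^(-1){1/s} = 1, L^(-1){1/(s + 3)} = e^(-3t)):

Answer: y(t) = 2 - 2·e^(-3t)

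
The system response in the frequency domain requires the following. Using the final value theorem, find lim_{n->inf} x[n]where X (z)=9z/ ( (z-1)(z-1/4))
Final value theorem: lim x[n] = lim_{z->1} (z-1) * X(z)
(z-1) * X(z) = 9z/(z-1/4)
As z->1: 9/(1 - 1/4) = 9/(3/4) = 12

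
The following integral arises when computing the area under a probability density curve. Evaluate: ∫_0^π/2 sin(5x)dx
Antiderivative: -cos(5x)/5
Evaluate at bounds: [-cos(5·π/2)/5] - [-cos(5·0)/5]
= (-(0) + (1))/5 = 1/5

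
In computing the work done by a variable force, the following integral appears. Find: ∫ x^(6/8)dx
Power rule: ∫ x^(3/4) dx = x^(7/4)/(7/4)+C

Answer: (4/7)·x^(7/4)+C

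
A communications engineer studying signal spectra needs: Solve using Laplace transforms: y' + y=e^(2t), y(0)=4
Take L: sY - 4 + Y=1/(s-2)
Y(s + 1)=1/(s-2) + 4
Y=1/((s-2)(s + 1)) + 4/(s + 1)
Partial fractions: 1/((s-2)(s + 1))=(1/3)/(s-2) - (1/3)/(s + 1)
So Y=(1/3)/(s-2) + (11/3)/(s + 1)
Inverse Laplace transform (L^(-1){1/(s-2)}=e^(2t), L^(-1){1/(s + 1)}=e^(-t)):

Answer: y(t)=(1/3)·e^(2t) + (11/3)·e^(-t)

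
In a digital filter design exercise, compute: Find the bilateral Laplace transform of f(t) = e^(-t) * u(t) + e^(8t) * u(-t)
For e^(-t)*u(t): L=1/(s+1), Re(s) > -1
For e^(8t)*u(-t): L=-1/(s-8), Re(s) < 8
Combined: F(s)=1/(s+1)-1/(s-8), -1 < Re(s) < 8

Answer: 1/(s+1)-1/(s-8), ROC: -1 < Re(s) < 8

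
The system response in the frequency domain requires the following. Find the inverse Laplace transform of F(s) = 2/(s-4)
L^(-1){2/(s-a)} = c·e^(at)
Here a = 4, c = 2

Answer: 2e^(4t)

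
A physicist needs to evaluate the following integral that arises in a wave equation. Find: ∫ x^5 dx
Using power rule: ∫ x^5 dx = 1/6 x^6+C = (1/6)x^6+C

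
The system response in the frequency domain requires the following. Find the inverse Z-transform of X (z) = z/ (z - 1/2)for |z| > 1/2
Standard pair: z/(z-a) <-> a^n*u[n] for causal signals
With a = 1/2: x[n] = (1/2)^n*u[n]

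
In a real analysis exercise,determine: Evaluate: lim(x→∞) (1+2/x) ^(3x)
Rewrite as [(1 + 2/x)^x]^3.
lim(1 + 2/x)^x = e^2, so limit = (e^2)^3 = e^6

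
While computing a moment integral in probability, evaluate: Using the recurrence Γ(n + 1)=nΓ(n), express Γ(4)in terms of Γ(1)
Γ(4)=3Γ(3)=3·2Γ(2)=...=3!·Γ(1)=6·Γ(1)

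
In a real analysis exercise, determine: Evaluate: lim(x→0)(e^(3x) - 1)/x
L'Hôpital (0/0): lim 3e^(3x)/1=3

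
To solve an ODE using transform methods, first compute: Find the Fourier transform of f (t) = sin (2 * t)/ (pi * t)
sin(W*t)/(pi*t) = (W/pi)*sinc(W*t/pi) is the impulse response of the ideal low-pass filter with cutoff W (here W = 2).
Its Fourier transform is a rectangular function:
F(omega) = 1 for |omega| < 2, 0 otherwise

Answer: rect(omega/4) [i.e., 1 for |omega| < 2, 0 otherwise]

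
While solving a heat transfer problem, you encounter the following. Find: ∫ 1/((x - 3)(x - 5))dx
Partial fractions: 1/((x-3)(x-5))=A/(x-3) + B/(x-5)
A=-1/2, B=1/2
∫ [-1/2· 1/(x-3) + 1/2· 1/(x-5)] dx
=(1/2)[ln|x-5| - ln|x-3|] + C

Answer: (1/2)·ln|(x-5)/(x-3)| + C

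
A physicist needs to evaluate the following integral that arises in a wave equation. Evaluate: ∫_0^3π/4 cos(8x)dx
Antiderivative: sin(8x)/8
Evaluate at bounds: [sin(8·3π/4)/8] - [sin(8·0)/8]
=((0) - (0))/8=0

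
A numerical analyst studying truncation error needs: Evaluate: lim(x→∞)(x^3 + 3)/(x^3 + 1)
Divide numerator and denominator by x^3:
lim (1 + 3/x^3)/(1 + 1/x^3) = 1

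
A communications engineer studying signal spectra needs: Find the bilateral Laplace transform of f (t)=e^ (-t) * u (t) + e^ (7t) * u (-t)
For e^(-t)*u(t): L=1/(s+1), Re(s) > -1
For e^(7t)*u(-t): L=-1/(s-7), Re(s) < 7
Combined: F(s)=1/(s+1)-1/(s-7), -1 < Re(s) < 7

Answer: 1/(s+1)-1/(s-7), ROC: -1 < Re(s) < 7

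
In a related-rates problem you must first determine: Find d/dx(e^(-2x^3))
Chain rule: d/dx[e^u] = e^u · u' where u = -2x^3
u' = -6x^2

Answer: -6x^2·e^(-2x^3)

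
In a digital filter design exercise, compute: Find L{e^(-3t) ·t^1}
First shifting: L{e^(at)f(t)} = F(s-a)
L{t^1} = 1/s^2
Shift s → s+3: 1/(s+3)^2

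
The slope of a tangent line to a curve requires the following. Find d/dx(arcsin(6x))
d/dx[arcsin(u)]=u'/√(1-u²), u=6x, u'=6

Answer: 6/√(1 - 36x²)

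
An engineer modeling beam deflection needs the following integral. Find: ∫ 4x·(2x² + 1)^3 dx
Let u = 2x² + 1, du = 4x dx
∫ u^3 du = u^4/4 + C

Answer: (2x² + 1)^4/4 + C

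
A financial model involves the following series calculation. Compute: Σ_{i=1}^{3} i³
Using formula: Σ i^3 = [n(n + 1)/2]² = [3·4/2]² = 36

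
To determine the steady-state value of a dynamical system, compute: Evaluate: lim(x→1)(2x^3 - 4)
Polynomial is continuous, so substitute x=1:
2·1^3 - 4=-2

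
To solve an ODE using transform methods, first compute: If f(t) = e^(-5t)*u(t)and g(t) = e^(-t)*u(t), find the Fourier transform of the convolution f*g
By the convolution theorem: F{f*g}=F(omega)*G(omega)
F(omega)=1/(5+j*omega), G(omega)=1/(1+j*omega)
F{f*g}=1/((5+j*omega)(1+j*omega))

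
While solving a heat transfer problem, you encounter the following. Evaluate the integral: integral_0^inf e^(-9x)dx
integral_0^inf e^(-9x) dx = [-1/9*e^(-9x)]_0^inf
= 0 - (-1/9) = 1/9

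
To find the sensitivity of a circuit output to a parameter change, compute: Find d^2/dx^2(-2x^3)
Apply power rule 2 times:
d^1: -6x^2
d^2: -12x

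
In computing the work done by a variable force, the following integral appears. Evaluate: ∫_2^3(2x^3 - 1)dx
Step 1: Find antiderivative F(x)=(1/2)x^4 - x
Step 2: F(3) - F(2)=75/2 - (6)=63/2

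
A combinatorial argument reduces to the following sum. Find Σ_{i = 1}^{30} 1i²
=1·n(n+1)(2n+1)/6=1·30·31·61/6=9455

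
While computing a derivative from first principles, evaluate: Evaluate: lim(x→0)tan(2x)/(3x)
tan(u) ≈ u for small u:
tan(2x)/(3x) ≈ 2x/(3x)=2/3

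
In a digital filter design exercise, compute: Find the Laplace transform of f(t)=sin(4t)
L{sin(wt)}=w/(s² + w²)
L{sin(4t)}=4/(s² + 16)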